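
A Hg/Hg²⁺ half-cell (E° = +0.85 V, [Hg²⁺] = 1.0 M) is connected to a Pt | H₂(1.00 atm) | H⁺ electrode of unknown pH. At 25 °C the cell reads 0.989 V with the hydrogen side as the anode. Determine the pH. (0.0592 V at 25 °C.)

pH = 2.35

E°_cell = 0.85 V and n = 2.
log Q = n(E° − E)/0.0592 = 2×(0.85 − 0.989)/0.0592 = -4.696.
With Q = [H⁺]^2 / ([Hg²⁺]·P(H₂)), solving for [H⁺] gives log[H⁺] = -2.348, so pH = 2.35.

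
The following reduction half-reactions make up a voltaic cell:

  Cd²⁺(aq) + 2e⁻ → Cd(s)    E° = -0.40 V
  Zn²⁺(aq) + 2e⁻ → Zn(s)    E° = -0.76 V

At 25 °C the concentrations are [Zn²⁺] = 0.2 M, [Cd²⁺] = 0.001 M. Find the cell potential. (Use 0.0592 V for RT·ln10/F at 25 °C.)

The Cd²⁺/Cd couple has the higher reduction potential and acts as the cathode, so E°_cell = -0.40 − (-0.76) = 0.36 V.
Balancing electrons gives n = 2; the reaction quotient is Q = [Zn²⁺]/[Cd²⁺] = 200.
At 25 °C, E = E° − (0.0592/n) log Q = 0.36 − (0.0592/2)(2.301) = 0.360 − 0.068 = 0.292 V.

0.292 V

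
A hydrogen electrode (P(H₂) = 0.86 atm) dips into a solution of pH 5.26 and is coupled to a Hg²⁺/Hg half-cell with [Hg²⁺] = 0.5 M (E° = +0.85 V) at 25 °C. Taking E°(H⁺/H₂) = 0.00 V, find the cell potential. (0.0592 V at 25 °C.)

1.15 V

The Hg²⁺/Hg couple is the cathode, so E°_cell = 0.85 V; n = 2.
[H⁺] = 10^(−5.26) = 5.5 × 10^-6 M, and Q = [H⁺]^2 / ([Hg²⁺]·P(H₂)) = 7.02 × 10^-11.
E = E° − (0.0592/2) log Q = 0.85 − (0.0592/2)(-10.153) = 1.151 V.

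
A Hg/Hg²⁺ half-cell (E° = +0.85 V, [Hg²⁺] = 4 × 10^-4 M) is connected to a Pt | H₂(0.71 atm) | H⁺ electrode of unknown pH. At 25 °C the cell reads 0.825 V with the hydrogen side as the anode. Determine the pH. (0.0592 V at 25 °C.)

pH = 1.35

E°_cell = 0.85 V and n = 2.
log Q = n(E° − E)/0.0592 = 2×(0.85 − 0.825)/0.0592 = 0.845.
With Q = [H⁺]^2 / ([Hg²⁺]·P(H₂)), solving for [H⁺] gives log[H⁺] = -1.351, so pH = 1.35.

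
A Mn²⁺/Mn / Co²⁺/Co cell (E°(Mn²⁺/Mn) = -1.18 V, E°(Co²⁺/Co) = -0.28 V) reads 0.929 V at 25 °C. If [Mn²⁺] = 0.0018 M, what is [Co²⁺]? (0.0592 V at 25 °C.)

0.017 M

From the Nernst equation, log Q = n(E° − E)/0.0592 = 2(0.90 − 0.929)/0.0592 = -0.980, so Q = 0.105.
With Q = [Mn²⁺]/[Co²⁺] and the known concentrations, [Co²⁺] in the denominator gives [Co²⁺] = 0.017 M.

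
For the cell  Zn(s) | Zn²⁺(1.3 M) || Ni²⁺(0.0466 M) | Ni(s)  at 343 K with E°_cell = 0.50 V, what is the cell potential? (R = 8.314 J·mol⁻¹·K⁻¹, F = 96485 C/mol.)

Balancing electrons gives n = 2; the reaction quotient is Q = [Zn²⁺]/[Ni²⁺] = 27.9.
E = E° − (RT/nF) ln Q = 0.50 − (8.314×343)/(2×96485) × (3.329) = 0.500 − 0.049 = 0.451 V.

0.451 V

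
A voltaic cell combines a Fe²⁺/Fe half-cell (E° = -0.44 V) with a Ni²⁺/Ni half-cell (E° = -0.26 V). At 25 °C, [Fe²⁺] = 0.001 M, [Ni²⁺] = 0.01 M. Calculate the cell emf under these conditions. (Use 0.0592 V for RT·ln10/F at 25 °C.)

0.210 V

The Ni²⁺/Ni couple has the higher reduction potential and acts as the cathode, so E°_cell = -0.26 − (-0.44) = 0.18 V.
Balancing electrons gives n = 2; the reaction quotient is Q = [Fe²⁺]/[Ni²⁺] = 0.100.
At 25 °C, E = E° − (0.0592/n) log Q = 0.18 − (0.0592/2)(-1.000) = 0.180 + 0.030 = 0.210 V.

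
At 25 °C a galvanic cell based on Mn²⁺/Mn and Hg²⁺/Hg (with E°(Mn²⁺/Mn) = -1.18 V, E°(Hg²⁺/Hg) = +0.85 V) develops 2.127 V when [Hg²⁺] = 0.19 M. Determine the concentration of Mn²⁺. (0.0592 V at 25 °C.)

1 × 10^-4 M

From the Nernst equation, log Q = n(E° − E)/0.0592 = 2(2.03 − 2.127)/0.0592 = -3.277, so Q = 5.28 × 10^-4.
With Q = [Mn²⁺]/[Hg²⁺] and the known concentrations, [Mn²⁺] in the numerator gives [Mn²⁺] = 1 × 10^-4 M.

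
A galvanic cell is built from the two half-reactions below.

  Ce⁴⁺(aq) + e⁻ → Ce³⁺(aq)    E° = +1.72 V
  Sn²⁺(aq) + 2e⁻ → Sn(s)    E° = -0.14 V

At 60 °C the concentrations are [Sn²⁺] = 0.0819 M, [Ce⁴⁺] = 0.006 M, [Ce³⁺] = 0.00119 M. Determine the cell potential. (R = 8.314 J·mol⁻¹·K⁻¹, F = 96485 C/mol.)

1.94 V

The Ce⁴⁺/Ce³⁺ couple has the higher reduction potential and acts as the cathode, so E°_cell = +1.72 − (-0.14) = 1.86 V.
Balancing electrons gives n = 2; the reaction quotient is Q = [Sn²⁺]·[Ce³⁺]^2/[Ce⁴⁺]^2 = 0.00322.
E = E° − (RT/nF) ln Q = 1.86 − (8.314×333)/(2×96485) × (-5.738) = 1.860 + 0.082 = 1.942 V.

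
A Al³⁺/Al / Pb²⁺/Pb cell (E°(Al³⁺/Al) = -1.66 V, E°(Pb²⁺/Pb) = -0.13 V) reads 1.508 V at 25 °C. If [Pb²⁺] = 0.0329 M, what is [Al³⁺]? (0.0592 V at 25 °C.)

From the Nernst equation, log Q = n(E° − E)/0.0592 = 6(1.53 − 1.508)/0.0592 = 2.230, so Q = 170.
With Q = [Al³⁺]^2/[Pb²⁺]^3 and the known concentrations, [Al³⁺]^2 in the numerator gives [Al³⁺] = 0.078 M.

0.078 M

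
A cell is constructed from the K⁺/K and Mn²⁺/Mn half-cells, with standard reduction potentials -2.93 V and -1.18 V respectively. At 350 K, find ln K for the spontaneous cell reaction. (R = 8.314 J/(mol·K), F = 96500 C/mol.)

E°_cell = -1.18 − (-2.93) = 1.75 V, with n = 2 electrons transferred.
At equilibrium E = 0, so the Nernst equation gives ln K = nFE°/RT = (2)(96500)(1.75)/((8.314)(350)) = 116.07.

ln K = 116.1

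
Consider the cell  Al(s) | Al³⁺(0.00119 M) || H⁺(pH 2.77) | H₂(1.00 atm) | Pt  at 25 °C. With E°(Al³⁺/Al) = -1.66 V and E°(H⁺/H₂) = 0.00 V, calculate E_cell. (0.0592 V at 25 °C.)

1.55 V

The hydrogen couple is the cathode, so E°_cell = 1.66 V; n = 6.
[H⁺] = 10^(−2.77) = 0.0017 M, and Q = [Al³⁺]^2·P(H₂)^3 / [H⁺]^6 = 5.9 × 10^10.
E = E° − (0.0592/6) log Q = 1.66 − (0.0592/6)(10.771) = 1.554 V.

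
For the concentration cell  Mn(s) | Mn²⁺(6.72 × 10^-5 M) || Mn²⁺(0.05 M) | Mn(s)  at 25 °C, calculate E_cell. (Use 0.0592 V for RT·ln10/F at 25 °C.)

0.085 V

Both half-cells are Mn²⁺/Mn, so E°_cell = 0. The concentrated side is the cathode; the cell reaction moves Mn²⁺ from high to low concentration with n = 2.
Q = [Mn²⁺]_dilute/[Mn²⁺]_conc = 6.72 × 10^-5/0.05 = 0.00134.
E = 0 − (0.0592/2) log Q = −(0.0592/2)(-2.872) = 0.0850 V.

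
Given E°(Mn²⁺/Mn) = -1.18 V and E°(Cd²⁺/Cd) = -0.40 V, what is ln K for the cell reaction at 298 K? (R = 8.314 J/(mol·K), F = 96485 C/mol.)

ln K = 60.8

E°_cell = -0.40 − (-1.18) = 0.78 V, with n = 2 electrons transferred.
At equilibrium E = 0, so the Nernst equation gives ln K = nFE°/RT = (2)(96485)(0.78)/((8.314)(298)) = 60.75.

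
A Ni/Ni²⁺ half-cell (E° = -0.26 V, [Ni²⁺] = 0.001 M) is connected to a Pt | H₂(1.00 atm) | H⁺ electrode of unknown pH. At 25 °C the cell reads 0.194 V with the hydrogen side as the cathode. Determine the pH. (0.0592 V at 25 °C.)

E°_cell = 0.26 V and n = 2.
log Q = n(E° − E)/0.0592 = 2×(0.26 − 0.194)/0.0592 = 2.230.
With Q = [Ni²⁺]·P(H₂) / [H⁺]^2, solving for [H⁺] gives log[H⁺] = -2.615, so pH = 2.61.

pH = 2.61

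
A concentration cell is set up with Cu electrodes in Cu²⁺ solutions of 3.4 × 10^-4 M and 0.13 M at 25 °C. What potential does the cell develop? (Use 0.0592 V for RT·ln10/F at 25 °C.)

Both half-cells are Cu²⁺/Cu, so E°_cell = 0. The concentrated side is the cathode; the cell reaction moves Cu²⁺ from high to low concentration with n = 2.
Q = [Cu²⁺]_dilute/[Cu²⁺]_conc = 3.4 × 10^-4/0.13 = 0.00262.
E = 0 − (0.0592/2) log Q = −(0.0592/2)(-2.582) = 0.0764 V.

0.076 V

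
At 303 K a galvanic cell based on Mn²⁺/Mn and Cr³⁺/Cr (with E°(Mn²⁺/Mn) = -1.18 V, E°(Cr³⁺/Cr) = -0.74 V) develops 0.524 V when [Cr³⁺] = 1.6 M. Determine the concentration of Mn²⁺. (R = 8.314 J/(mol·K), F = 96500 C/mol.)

0.0022 M

From the Nernst equation, ln Q = nF(E° − E)/RT = 6×96500×(0.44 − 0.524)/(8.314×303) = -19.307, so Q = 4.12 × 10^-9.
With Q = [Mn²⁺]^3/[Cr³⁺]^2 and the known concentrations, [Mn²⁺]^3 in the numerator gives [Mn²⁺] = 0.0022 M.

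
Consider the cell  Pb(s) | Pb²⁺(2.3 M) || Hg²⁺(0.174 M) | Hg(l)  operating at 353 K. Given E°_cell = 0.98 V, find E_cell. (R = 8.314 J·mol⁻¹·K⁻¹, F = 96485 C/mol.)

Balancing electrons gives n = 2; the reaction quotient is Q = [Pb²⁺]/[Hg²⁺] = 13.2.
E = E° − (RT/nF) ln Q = 0.98 − (8.314×353)/(2×96485) × (2.582) = 0.980 − 0.039 = 0.941 V.

0.941 V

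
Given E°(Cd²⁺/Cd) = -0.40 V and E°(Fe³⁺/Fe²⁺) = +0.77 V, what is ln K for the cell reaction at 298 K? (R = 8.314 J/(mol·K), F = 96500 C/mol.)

E°_cell = +0.77 − (-0.40) = 1.17 V, with n = 2 electrons transferred.
At equilibrium E = 0, so the Nernst equation gives ln K = nFE°/RT = (2)(96500)(1.17)/((8.314)(298)) = 91.14.

ln K = 91.1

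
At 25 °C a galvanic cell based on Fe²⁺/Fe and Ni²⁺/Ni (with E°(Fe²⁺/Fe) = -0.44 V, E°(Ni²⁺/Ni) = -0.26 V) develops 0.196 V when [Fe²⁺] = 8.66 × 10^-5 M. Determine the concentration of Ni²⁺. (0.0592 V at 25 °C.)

3 × 10^-4 M

From the Nernst equation, log Q = n(E° − E)/0.0592 = 2(0.18 − 0.196)/0.0592 = -0.541, so Q = 0.288.
With Q = [Fe²⁺]/[Ni²⁺] and the known concentrations, [Ni²⁺] in the denominator gives [Ni²⁺] = 3 × 10^-4 M.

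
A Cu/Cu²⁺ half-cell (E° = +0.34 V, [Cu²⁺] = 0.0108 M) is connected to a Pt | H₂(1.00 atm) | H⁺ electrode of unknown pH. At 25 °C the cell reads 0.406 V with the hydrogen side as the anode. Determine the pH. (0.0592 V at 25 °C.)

pH = 2.10

E°_cell = 0.34 V and n = 2.
log Q = n(E° − E)/0.0592 = 2×(0.34 − 0.406)/0.0592 = -2.230.
With Q = [H⁺]^2 / ([Cu²⁺]·P(H₂)), solving for [H⁺] gives log[H⁺] = -2.098, so pH = 2.10.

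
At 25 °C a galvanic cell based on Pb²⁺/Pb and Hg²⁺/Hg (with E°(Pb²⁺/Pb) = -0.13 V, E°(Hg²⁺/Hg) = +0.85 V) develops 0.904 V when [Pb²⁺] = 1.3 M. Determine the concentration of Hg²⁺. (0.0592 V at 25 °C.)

0.0035 M

From the Nernst equation, log Q = n(E° − E)/0.0592 = 2(0.98 − 0.904)/0.0592 = 2.568, so Q = 369.
With Q = [Pb²⁺]/[Hg²⁺] and the known concentrations, [Hg²⁺] in the denominator gives [Hg²⁺] = 0.0035 M.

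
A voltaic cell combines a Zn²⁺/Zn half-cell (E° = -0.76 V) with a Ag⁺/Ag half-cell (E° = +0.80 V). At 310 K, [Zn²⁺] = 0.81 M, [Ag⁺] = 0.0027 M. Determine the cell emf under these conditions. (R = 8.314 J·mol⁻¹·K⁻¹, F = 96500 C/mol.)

The Ag⁺/Ag couple has the higher reduction potential and acts as the cathode, so E°_cell = +0.80 − (-0.76) = 1.56 V.
Balancing electrons gives n = 2; the reaction quotient is Q = [Zn²⁺]/[Ag⁺]^2 = 1.11 × 10^5.
E = E° − (RT/nF) ln Q = 1.56 − (8.314×310)/(2×96500) × (11.618) = 1.560 − 0.155 = 1.405 V.

1.40 V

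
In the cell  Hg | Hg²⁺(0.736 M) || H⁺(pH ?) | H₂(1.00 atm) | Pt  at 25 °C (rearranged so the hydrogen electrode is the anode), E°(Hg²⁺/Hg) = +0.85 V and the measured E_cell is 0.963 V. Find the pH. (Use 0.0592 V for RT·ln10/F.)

E°_cell = 0.85 V and n = 2.
log Q = n(E° − E)/0.0592 = 2×(0.85 − 0.963)/0.0592 = -3.818.
With Q = [H⁺]^2 / ([Hg²⁺]·P(H₂)), solving for [H⁺] gives log[H⁺] = -1.975, so pH = 1.98.

pH = 1.98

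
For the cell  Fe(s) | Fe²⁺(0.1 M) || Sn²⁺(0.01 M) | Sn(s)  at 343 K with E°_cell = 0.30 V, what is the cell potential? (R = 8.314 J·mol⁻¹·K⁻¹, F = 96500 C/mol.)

Balancing electrons gives n = 2; the reaction quotient is Q = [Fe²⁺]/[Sn²⁺] = 10.0.
E = E° − (RT/nF) ln Q = 0.30 − (8.314×343)/(2×96500) × (2.303) = 0.300 − 0.034 = 0.266 V.

0.266 V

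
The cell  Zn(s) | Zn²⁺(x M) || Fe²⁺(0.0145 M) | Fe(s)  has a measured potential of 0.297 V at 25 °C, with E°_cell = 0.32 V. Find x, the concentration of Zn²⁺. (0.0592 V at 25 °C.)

From the Nernst equation, log Q = n(E° − E)/0.0592 = 2(0.32 − 0.297)/0.0592 = 0.777, so Q = 5.98.
With Q = [Zn²⁺]/[Fe²⁺] and the known concentrations, [Zn²⁺] in the numerator gives [Zn²⁺] = 0.087 M.

0.087 M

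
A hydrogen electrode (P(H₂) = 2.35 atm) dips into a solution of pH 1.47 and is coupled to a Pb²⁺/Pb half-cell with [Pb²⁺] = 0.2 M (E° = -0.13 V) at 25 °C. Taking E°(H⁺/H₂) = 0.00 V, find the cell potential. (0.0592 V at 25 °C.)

0.053 V

The hydrogen couple is the cathode, so E°_cell = 0.13 V; n = 2.
[H⁺] = 10^(−1.47) = 0.034 M, and Q = [Pb²⁺]·P(H₂) / [H⁺]^2 = 409.
E = E° − (0.0592/2) log Q = 0.13 − (0.0592/2)(2.612) = 0.053 V.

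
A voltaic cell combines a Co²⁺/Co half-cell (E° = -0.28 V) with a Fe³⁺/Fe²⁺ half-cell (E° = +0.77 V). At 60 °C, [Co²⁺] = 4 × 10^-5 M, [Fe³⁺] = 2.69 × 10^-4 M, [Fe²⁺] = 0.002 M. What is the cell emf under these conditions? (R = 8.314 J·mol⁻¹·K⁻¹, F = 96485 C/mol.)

1.14 V

The Fe³⁺/Fe²⁺ couple has the higher reduction potential and acts as the cathode, so E°_cell = +0.77 − (-0.28) = 1.05 V.
Balancing electrons gives n = 2; the reaction quotient is Q = [Co²⁺]·[Fe²⁺]^2/[Fe³⁺]^2 = 0.00221.
E = E° − (RT/nF) ln Q = 1.05 − (8.314×333)/(2×96485) × (-6.114) = 1.050 + 0.088 = 1.138 V.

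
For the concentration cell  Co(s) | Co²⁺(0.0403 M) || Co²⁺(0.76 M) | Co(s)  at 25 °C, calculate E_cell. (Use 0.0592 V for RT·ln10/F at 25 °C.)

Both half-cells are Co²⁺/Co, so E°_cell = 0. The concentrated side is the cathode; the cell reaction moves Co²⁺ from high to low concentration with n = 2.
Q = [Co²⁺]_dilute/[Co²⁺]_conc = 0.0403/0.76 = 0.0530.
E = 0 − (0.0592/2) log Q = −(0.0592/2)(-1.276) = 0.0378 V.

0.038 V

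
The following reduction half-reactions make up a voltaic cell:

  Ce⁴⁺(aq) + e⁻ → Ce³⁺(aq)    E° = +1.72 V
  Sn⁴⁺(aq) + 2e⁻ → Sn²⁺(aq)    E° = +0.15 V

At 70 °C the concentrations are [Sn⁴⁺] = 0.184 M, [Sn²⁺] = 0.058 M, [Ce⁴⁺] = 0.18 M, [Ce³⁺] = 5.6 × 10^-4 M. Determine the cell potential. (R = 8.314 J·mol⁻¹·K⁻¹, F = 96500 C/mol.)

The Ce⁴⁺/Ce³⁺ couple has the higher reduction potential and acts as the cathode, so E°_cell = +1.72 − (+0.15) = 1.57 V.
Balancing electrons gives n = 2; the reaction quotient is Q = [Sn⁴⁺]·[Ce³⁺]^2/([Sn²⁺]·[Ce⁴⁺]^2) = 3.07 × 10^-5.
E = E° − (RT/nF) ln Q = 1.57 − (8.314×343)/(2×96500) × (-10.391) = 1.570 + 0.154 = 1.724 V.

1.72 V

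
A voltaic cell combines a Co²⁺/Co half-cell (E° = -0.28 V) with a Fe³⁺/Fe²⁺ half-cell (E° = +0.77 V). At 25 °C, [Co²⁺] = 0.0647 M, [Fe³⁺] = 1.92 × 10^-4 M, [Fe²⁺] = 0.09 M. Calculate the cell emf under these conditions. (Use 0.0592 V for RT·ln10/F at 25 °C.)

0.927 V

The Fe³⁺/Fe²⁺ couple has the higher reduction potential and acts as the cathode, so E°_cell = +0.77 − (-0.28) = 1.05 V.
Balancing electrons gives n = 2; the reaction quotient is Q = [Co²⁺]·[Fe²⁺]^2/[Fe³⁺]^2 = 1.42 × 10^4.
At 25 °C, E = E° − (0.0592/n) log Q = 1.05 − (0.0592/2)(4.153) = 1.050 − 0.123 = 0.927 V.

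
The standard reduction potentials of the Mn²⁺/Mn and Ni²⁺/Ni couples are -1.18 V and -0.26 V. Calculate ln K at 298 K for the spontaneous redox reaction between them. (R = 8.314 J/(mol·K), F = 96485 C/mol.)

E°_cell = -0.26 − (-1.18) = 0.92 V, with n = 2 electrons transferred.
At equilibrium E = 0, so the Nernst equation gives ln K = nFE°/RT = (2)(96485)(0.92)/((8.314)(298)) = 71.66.

ln K = 71.7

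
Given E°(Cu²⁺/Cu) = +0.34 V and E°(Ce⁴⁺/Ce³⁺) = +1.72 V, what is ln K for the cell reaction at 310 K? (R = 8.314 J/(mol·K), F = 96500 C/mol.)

ln K = 103.3

E°_cell = +1.72 − (+0.34) = 1.38 V, with n = 2 electrons transferred.
At equilibrium E = 0, so the Nernst equation gives ln K = nFE°/RT = (2)(96500)(1.38)/((8.314)(310)) = 103.34.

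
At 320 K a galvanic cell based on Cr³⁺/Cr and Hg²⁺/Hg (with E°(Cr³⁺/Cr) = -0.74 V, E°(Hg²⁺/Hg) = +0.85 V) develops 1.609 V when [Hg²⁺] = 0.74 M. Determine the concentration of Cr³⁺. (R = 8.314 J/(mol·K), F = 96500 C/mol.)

From the Nernst equation, ln Q = nF(E° − E)/RT = 6×96500×(1.59 − 1.609)/(8.314×320) = -4.135, so Q = 0.0160.
With Q = [Cr³⁺]^2/[Hg²⁺]^3 and the known concentrations, [Cr³⁺]^2 in the numerator gives [Cr³⁺] = 0.081 M.

0.081 M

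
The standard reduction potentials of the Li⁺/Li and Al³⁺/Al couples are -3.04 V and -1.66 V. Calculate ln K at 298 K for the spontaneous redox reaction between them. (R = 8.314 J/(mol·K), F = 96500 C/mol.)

E°_cell = -1.66 − (-3.04) = 1.38 V, with n = 3 electrons transferred.
At equilibrium E = 0, so the Nernst equation gives ln K = nFE°/RT = (3)(96500)(1.38)/((8.314)(298)) = 161.25.

ln K = 161.3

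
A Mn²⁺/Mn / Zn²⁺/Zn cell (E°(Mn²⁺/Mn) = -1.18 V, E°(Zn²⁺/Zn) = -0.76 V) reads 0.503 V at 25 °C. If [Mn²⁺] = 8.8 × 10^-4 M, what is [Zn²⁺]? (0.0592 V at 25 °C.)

0.56 M

From the Nernst equation, log Q = n(E° − E)/0.0592 = 2(0.42 − 0.503)/0.0592 = -2.804, so Q = 0.00157.
With Q = [Mn²⁺]/[Zn²⁺] and the known concentrations, [Zn²⁺] in the denominator gives [Zn²⁺] = 0.56 M.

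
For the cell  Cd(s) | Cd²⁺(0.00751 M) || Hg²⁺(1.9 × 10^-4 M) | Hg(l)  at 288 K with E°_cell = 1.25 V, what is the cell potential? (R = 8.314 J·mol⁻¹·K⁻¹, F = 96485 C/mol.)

1.20 V

Balancing electrons gives n = 2; the reaction quotient is Q = [Cd²⁺]/[Hg²⁺] = 39.5.
E = E° − (RT/nF) ln Q = 1.25 − (8.314×288)/(2×96485) × (3.677) = 1.250 − 0.046 = 1.204 V.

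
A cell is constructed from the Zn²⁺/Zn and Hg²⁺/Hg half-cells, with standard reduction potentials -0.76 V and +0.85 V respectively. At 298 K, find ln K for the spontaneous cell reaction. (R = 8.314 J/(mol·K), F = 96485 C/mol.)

E°_cell = +0.85 − (-0.76) = 1.61 V, with n = 2 electrons transferred.
At equilibrium E = 0, so the Nernst equation gives ln K = nFE°/RT = (2)(96485)(1.61)/((8.314)(298)) = 125.40.

ln K = 125.4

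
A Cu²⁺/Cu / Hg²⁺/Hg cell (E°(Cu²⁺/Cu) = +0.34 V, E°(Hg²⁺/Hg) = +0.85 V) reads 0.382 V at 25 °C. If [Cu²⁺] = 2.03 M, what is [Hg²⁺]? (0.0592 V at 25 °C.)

From the Nernst equation, log Q = n(E° − E)/0.0592 = 2(0.51 − 0.382)/0.0592 = 4.324, so Q = 2.11 × 10^4.
With Q = [Cu²⁺]/[Hg²⁺] and the known concentrations, [Hg²⁺] in the denominator gives [Hg²⁺] = 9.6 × 10^-5 M.

9.6 × 10^-5 M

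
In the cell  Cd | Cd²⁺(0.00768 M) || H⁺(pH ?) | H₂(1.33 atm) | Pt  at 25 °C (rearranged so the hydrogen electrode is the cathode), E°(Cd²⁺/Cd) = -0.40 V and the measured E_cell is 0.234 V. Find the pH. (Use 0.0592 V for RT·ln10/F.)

pH = 3.80

E°_cell = 0.40 V and n = 2.
log Q = n(E° − E)/0.0592 = 2×(0.40 − 0.234)/0.0592 = 5.608.
With Q = [Cd²⁺]·P(H₂) / [H⁺]^2, solving for [H⁺] gives log[H⁺] = -3.799, so pH = 3.80.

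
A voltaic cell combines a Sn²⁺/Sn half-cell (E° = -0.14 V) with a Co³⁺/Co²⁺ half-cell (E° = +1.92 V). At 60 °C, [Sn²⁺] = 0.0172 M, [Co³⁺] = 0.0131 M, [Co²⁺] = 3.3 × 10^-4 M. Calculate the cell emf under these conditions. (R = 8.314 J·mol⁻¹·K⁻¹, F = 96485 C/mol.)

2.22 V

The Co³⁺/Co²⁺ couple has the higher reduction potential and acts as the cathode, so E°_cell = +1.92 − (-0.14) = 2.06 V.
Balancing electrons gives n = 2; the reaction quotient is Q = [Sn²⁺]·[Co²⁺]^2/[Co³⁺]^2 = 1.09 × 10^-5.
E = E° − (RT/nF) ln Q = 2.06 − (8.314×333)/(2×96485) × (-11.425) = 2.060 + 0.164 = 2.224 V.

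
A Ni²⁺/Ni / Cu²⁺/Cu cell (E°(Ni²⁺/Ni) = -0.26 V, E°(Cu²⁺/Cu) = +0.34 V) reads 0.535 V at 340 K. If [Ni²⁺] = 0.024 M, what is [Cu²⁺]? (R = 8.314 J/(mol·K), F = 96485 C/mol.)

2.8 × 10^-4 M

From the Nernst equation, ln Q = nF(E° − E)/RT = 2×96485×(0.60 − 0.535)/(8.314×340) = 4.437, so Q = 84.5.
With Q = [Ni²⁺]/[Cu²⁺] and the known concentrations, [Cu²⁺] in the denominator gives [Cu²⁺] = 2.8 × 10^-4 M.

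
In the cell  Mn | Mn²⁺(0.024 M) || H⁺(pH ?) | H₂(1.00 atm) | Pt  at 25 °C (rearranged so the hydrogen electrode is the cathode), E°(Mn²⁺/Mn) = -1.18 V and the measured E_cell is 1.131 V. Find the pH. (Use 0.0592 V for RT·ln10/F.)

pH = 1.64

E°_cell = 1.18 V and n = 2.
log Q = n(E° − E)/0.0592 = 2×(1.18 − 1.131)/0.0592 = 1.655.
With Q = [Mn²⁺]·P(H₂) / [H⁺]^2, solving for [H⁺] gives log[H⁺] = -1.638, so pH = 1.64.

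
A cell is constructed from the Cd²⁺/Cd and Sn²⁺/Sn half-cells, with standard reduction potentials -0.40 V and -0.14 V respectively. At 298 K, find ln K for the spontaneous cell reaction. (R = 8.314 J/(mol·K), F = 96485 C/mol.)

ln K = 20.3

E°_cell = -0.14 − (-0.40) = 0.26 V, with n = 2 electrons transferred.
At equilibrium E = 0, so the Nernst equation gives ln K = nFE°/RT = (2)(96485)(0.26)/((8.314)(298)) = 20.25.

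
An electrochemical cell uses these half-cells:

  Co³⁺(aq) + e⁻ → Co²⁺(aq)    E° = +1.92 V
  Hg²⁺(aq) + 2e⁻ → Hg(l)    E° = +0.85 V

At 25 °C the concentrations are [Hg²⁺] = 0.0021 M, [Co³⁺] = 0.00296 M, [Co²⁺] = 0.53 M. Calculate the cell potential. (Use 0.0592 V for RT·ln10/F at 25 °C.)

The Co³⁺/Co²⁺ couple has the higher reduction potential and acts as the cathode, so E°_cell = +1.92 − (+0.85) = 1.07 V.
Balancing electrons gives n = 2; the reaction quotient is Q = [Hg²⁺]·[Co²⁺]^2/[Co³⁺]^2 = 67.3.
At 25 °C, E = E° − (0.0592/n) log Q = 1.07 − (0.0592/2)(1.828) = 1.070 − 0.054 = 1.016 V.

1.02 V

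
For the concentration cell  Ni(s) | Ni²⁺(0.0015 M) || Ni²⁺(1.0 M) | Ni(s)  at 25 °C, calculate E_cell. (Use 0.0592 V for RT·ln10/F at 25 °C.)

Both half-cells are Ni²⁺/Ni, so E°_cell = 0. The concentrated side is the cathode; the cell reaction moves Ni²⁺ from high to low concentration with n = 2.
Q = [Ni²⁺]_dilute/[Ni²⁺]_conc = 0.0015/1.0 = 0.00150.
E = 0 − (0.0592/2) log Q = −(0.0592/2)(-2.824) = 0.0836 V.

0.084 V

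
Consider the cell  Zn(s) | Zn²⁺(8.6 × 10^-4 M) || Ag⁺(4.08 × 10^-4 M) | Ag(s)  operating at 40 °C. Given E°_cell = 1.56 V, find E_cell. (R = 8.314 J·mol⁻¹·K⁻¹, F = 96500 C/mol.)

Balancing electrons gives n = 2; the reaction quotient is Q = [Zn²⁺]/[Ag⁺]^2 = 5170.
E = E° − (RT/nF) ln Q = 1.56 − (8.314×313)/(2×96500) × (8.550) = 1.560 − 0.115 = 1.445 V.

1.44 V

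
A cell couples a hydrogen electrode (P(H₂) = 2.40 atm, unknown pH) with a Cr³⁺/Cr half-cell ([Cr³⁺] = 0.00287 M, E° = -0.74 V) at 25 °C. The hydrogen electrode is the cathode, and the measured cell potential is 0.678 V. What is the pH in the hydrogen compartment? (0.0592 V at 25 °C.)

E°_cell = 0.74 V and n = 6.
log Q = n(E° − E)/0.0592 = 6×(0.74 − 0.678)/0.0592 = 6.284.
With Q = [Cr³⁺]^2·P(H₂)^3 / [H⁺]^6, solving for [H⁺] gives log[H⁺] = -1.705, so pH = 1.70.

pH = 1.70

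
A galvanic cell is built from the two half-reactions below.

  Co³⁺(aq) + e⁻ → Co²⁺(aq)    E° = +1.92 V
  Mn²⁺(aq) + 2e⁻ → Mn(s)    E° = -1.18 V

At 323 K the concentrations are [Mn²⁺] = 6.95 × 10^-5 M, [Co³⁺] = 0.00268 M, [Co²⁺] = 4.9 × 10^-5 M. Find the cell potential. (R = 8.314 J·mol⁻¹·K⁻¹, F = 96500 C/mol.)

The Co³⁺/Co²⁺ couple has the higher reduction potential and acts as the cathode, so E°_cell = +1.92 − (-1.18) = 3.10 V.
Balancing electrons gives n = 2; the reaction quotient is Q = [Mn²⁺]·[Co²⁺]^2/[Co³⁺]^2 = 2.32 × 10^-8.
E = E° − (RT/nF) ln Q = 3.10 − (8.314×323)/(2×96500) × (-17.578) = 3.100 + 0.245 = 3.345 V.

3.34 V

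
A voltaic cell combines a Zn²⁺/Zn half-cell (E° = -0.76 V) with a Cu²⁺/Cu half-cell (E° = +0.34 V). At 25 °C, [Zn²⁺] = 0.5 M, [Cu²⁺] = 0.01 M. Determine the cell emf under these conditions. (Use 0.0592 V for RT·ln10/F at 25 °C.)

The Cu²⁺/Cu couple has the higher reduction potential and acts as the cathode, so E°_cell = +0.34 − (-0.76) = 1.10 V.
Balancing electrons gives n = 2; the reaction quotient is Q = [Zn²⁺]/[Cu²⁺] = 50.0.
At 25 °C, E = E° − (0.0592/n) log Q = 1.10 − (0.0592/2)(1.699) = 1.100 − 0.050 = 1.050 V.

1.05 V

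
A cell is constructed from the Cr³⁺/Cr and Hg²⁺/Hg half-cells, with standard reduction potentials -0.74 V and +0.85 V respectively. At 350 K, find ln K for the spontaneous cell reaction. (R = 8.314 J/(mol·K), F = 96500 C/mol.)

ln K = 316.4

E°_cell = +0.85 − (-0.74) = 1.59 V, with n = 6 electrons transferred.
At equilibrium E = 0, so the Nernst equation gives ln K = nFE°/RT = (6)(96500)(1.59)/((8.314)(350)) = 316.37.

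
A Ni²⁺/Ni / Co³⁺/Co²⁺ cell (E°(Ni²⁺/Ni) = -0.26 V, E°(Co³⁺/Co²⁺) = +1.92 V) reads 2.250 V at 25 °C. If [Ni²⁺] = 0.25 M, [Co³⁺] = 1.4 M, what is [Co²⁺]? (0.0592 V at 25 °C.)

From the Nernst equation, log Q = n(E° − E)/0.0592 = 2(2.18 − 2.250)/0.0592 = -2.365, so Q = 0.00432.
With Q = [Ni²⁺]·[Co²⁺]^2/[Co³⁺]^2 and the known concentrations, [Co²⁺]^2 in the numerator gives [Co²⁺] = 0.18 M.

0.18 M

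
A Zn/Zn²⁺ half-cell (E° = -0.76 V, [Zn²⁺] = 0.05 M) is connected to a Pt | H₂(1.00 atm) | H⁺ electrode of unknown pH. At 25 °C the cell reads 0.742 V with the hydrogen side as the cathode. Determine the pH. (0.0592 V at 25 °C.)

E°_cell = 0.76 V and n = 2.
log Q = n(E° − E)/0.0592 = 2×(0.76 − 0.742)/0.0592 = 0.608.
With Q = [Zn²⁺]·P(H₂) / [H⁺]^2, solving for [H⁺] gives log[H⁺] = -0.955, so pH = 0.95.

pH = 0.95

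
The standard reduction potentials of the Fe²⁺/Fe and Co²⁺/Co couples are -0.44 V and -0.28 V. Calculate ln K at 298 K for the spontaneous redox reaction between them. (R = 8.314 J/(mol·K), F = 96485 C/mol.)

ln K = 12.5

E°_cell = -0.28 − (-0.44) = 0.16 V, with n = 2 electrons transferred.
At equilibrium E = 0, so the Nernst equation gives ln K = nFE°/RT = (2)(96485)(0.16)/((8.314)(298)) = 12.46.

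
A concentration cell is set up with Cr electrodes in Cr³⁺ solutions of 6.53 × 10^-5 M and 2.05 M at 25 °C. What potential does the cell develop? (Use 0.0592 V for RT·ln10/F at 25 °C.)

Both half-cells are Cr³⁺/Cr, so E°_cell = 0. The concentrated side is the cathode; the cell reaction moves Cr³⁺ from high to low concentration with n = 3.
Q = [Cr³⁺]_dilute/[Cr³⁺]_conc = 6.53 × 10^-5/2.05 = 3.19 × 10^-5.
E = 0 − (0.0592/3) log Q = −(0.0592/3)(-4.497) = 0.0887 V.

0.089 V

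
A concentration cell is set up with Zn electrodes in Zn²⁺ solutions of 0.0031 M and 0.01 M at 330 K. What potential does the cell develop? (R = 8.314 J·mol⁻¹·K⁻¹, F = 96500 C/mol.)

0.017 V

Both half-cells are Zn²⁺/Zn, so E°_cell = 0. The concentrated side is the cathode; the cell reaction moves Zn²⁺ from high to low concentration with n = 2.
Q = [Zn²⁺]_dilute/[Zn²⁺]_conc = 0.0031/0.01 = 0.310.
E = 0 − (RT/nF) ln Q = −((8.314×330)/(2×96500))(-1.171) = 0.0166 V.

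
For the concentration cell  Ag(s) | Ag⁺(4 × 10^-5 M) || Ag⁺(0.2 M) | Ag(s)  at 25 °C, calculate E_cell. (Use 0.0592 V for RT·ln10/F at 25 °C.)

Both half-cells are Ag⁺/Ag, so E°_cell = 0. The concentrated side is the cathode; the cell reaction moves Ag⁺ from high to low concentration with n = 1.
Q = [Ag⁺]_dilute/[Ag⁺]_conc = 4 × 10^-5/0.2 = 2 × 10^-4.
E = 0 − (0.0592/1) log Q = −(0.0592/1)(-3.699) = 0.2190 V.

0.22 V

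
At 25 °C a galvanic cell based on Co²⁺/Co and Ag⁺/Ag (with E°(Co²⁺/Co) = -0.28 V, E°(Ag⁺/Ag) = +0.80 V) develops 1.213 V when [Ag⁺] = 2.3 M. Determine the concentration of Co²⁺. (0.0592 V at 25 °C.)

1.7 × 10^-4 M

From the Nernst equation, log Q = n(E° − E)/0.0592 = 2(1.08 − 1.213)/0.0592 = -4.493, so Q = 3.21 × 10^-5.
With Q = [Co²⁺]/[Ag⁺]^2 and the known concentrations, [Co²⁺] in the numerator gives [Co²⁺] = 1.7 × 10^-4 M.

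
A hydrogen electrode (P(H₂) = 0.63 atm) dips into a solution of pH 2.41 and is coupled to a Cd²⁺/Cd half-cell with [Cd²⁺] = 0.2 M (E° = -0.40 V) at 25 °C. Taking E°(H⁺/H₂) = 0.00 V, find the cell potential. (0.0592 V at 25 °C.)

The hydrogen couple is the cathode, so E°_cell = 0.40 V; n = 2.
[H⁺] = 10^(−2.41) = 0.0039 M, and Q = [Cd²⁺]·P(H₂) / [H⁺]^2 = 8320.
E = E° − (0.0592/2) log Q = 0.40 − (0.0592/2)(3.920) = 0.284 V.

0.28 V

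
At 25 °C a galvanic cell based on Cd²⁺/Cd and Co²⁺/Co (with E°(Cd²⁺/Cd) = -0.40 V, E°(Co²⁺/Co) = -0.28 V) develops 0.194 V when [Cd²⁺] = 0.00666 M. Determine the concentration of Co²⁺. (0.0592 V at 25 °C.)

From the Nernst equation, log Q = n(E° − E)/0.0592 = 2(0.12 − 0.194)/0.0592 = -2.500, so Q = 0.00316.
With Q = [Cd²⁺]/[Co²⁺] and the known concentrations, [Co²⁺] in the denominator gives [Co²⁺] = 2.1 M.

2.1 M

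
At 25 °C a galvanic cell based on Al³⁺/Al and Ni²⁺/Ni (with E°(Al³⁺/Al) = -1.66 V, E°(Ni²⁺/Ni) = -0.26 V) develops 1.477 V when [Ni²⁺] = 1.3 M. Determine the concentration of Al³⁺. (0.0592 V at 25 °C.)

From the Nernst equation, log Q = n(E° − E)/0.0592 = 6(1.40 − 1.477)/0.0592 = -7.804, so Q = 1.57 × 10^-8.
With Q = [Al³⁺]^2/[Ni²⁺]^3 and the known concentrations, [Al³⁺]^2 in the numerator gives [Al³⁺] = 1.9 × 10^-4 M.

1.9 × 10^-4 M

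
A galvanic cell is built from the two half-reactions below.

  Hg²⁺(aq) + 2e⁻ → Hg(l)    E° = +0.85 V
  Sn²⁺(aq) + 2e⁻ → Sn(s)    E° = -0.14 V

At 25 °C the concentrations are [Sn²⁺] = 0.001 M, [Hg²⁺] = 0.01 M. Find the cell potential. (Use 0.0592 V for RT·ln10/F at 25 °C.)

The Hg²⁺/Hg couple has the higher reduction potential and acts as the cathode, so E°_cell = +0.85 − (-0.14) = 0.99 V.
Balancing electrons gives n = 2; the reaction quotient is Q = [Sn²⁺]/[Hg²⁺] = 0.100.
At 25 °C, E = E° − (0.0592/n) log Q = 0.99 − (0.0592/2)(-1.000) = 0.990 + 0.030 = 1.020 V.

1.02 V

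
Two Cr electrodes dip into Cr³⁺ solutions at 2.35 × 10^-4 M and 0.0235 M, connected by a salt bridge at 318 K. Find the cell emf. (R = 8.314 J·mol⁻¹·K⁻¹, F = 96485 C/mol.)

0.042 V

Both half-cells are Cr³⁺/Cr, so E°_cell = 0. The concentrated side is the cathode; the cell reaction moves Cr³⁺ from high to low concentration with n = 3.
Q = [Cr³⁺]_dilute/[Cr³⁺]_conc = 2.35 × 10^-4/0.0235 = 0.0100.
E = 0 − (RT/nF) ln Q = −((8.314×318)/(3×96485))(-4.605) = 0.0421 V.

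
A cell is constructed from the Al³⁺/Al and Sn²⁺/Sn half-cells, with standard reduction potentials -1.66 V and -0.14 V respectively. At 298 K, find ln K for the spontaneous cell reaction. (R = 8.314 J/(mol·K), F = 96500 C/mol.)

E°_cell = -0.14 − (-1.66) = 1.52 V, with n = 6 electrons transferred.
At equilibrium E = 0, so the Nernst equation gives ln K = nFE°/RT = (6)(96500)(1.52)/((8.314)(298)) = 355.22.

ln K = 355.2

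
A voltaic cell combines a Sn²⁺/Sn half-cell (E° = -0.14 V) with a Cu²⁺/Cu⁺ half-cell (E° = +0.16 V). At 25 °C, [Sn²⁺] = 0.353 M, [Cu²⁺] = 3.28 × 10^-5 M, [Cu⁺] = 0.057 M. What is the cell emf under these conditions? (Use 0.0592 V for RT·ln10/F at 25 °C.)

The Cu²⁺/Cu⁺ couple has the higher reduction potential and acts as the cathode, so E°_cell = +0.16 − (-0.14) = 0.30 V.
Balancing electrons gives n = 2; the reaction quotient is Q = [Sn²⁺]·[Cu⁺]^2/[Cu²⁺]^2 = 1.07 × 10^6.
At 25 °C, E = E° − (0.0592/n) log Q = 0.30 − (0.0592/2)(6.028) = 0.300 − 0.178 = 0.122 V.

0.122 V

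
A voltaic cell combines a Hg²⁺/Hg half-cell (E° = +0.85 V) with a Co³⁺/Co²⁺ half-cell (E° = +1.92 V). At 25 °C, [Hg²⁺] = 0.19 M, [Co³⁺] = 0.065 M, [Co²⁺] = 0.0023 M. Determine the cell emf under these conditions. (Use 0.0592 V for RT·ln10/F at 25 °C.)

1.18 V

The Co³⁺/Co²⁺ couple has the higher reduction potential and acts as the cathode, so E°_cell = +1.92 − (+0.85) = 1.07 V.
Balancing electrons gives n = 2; the reaction quotient is Q = [Hg²⁺]·[Co²⁺]^2/[Co³⁺]^2 = 2.38 × 10^-4.
At 25 °C, E = E° − (0.0592/n) log Q = 1.07 − (0.0592/2)(-3.624) = 1.070 + 0.107 = 1.177 V.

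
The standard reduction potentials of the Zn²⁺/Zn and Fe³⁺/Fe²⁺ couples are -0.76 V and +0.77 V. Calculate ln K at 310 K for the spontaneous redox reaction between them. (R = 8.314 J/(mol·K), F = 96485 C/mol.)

ln K = 114.6

E°_cell = +0.77 − (-0.76) = 1.53 V, with n = 2 electrons transferred.
At equilibrium E = 0, so the Nernst equation gives ln K = nFE°/RT = (2)(96485)(1.53)/((8.314)(310)) = 114.55.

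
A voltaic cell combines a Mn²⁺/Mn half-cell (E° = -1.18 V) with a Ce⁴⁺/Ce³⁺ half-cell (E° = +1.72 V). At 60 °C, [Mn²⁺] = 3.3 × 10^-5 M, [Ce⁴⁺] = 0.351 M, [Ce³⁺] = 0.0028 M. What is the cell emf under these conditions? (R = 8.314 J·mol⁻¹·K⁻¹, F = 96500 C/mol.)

3.19 V

The Ce⁴⁺/Ce³⁺ couple has the higher reduction potential and acts as the cathode, so E°_cell = +1.72 − (-1.18) = 2.90 V.
Balancing electrons gives n = 2; the reaction quotient is Q = [Mn²⁺]·[Ce³⁺]^2/[Ce⁴⁺]^2 = 2.1 × 10^-9.
E = E° − (RT/nF) ln Q = 2.90 − (8.314×333)/(2×96500) × (-19.981) = 2.900 + 0.287 = 3.187 V.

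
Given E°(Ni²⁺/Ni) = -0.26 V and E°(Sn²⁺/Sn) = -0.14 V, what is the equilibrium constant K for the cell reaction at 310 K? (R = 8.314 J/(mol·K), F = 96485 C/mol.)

8000

E°_cell = -0.14 − (-0.26) = 0.12 V, with n = 2 electrons transferred.
At equilibrium E = 0, so the Nernst equation gives ln K = nFE°/RT = (2)(96485)(0.12)/((8.314)(310)) = 8.98.
K = e^8.98 = 8000.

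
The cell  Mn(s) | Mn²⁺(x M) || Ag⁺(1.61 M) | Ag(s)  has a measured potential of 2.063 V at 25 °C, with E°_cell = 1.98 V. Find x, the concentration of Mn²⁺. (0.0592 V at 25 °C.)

0.0041 M

From the Nernst equation, log Q = n(E° − E)/0.0592 = 2(1.98 − 2.063)/0.0592 = -2.804, so Q = 0.00157.
With Q = [Mn²⁺]/[Ag⁺]^2 and the known concentrations, [Mn²⁺] in the numerator gives [Mn²⁺] = 0.0041 M.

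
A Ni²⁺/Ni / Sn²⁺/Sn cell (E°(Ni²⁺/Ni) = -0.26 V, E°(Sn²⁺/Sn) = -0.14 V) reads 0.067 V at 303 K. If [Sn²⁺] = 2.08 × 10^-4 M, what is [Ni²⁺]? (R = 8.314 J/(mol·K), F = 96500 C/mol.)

0.012 M

From the Nernst equation, ln Q = nF(E° − E)/RT = 2×96500×(0.12 − 0.067)/(8.314×303) = 4.061, so Q = 58.0.
With Q = [Ni²⁺]/[Sn²⁺] and the known concentrations, [Ni²⁺] in the numerator gives [Ni²⁺] = 0.012 M.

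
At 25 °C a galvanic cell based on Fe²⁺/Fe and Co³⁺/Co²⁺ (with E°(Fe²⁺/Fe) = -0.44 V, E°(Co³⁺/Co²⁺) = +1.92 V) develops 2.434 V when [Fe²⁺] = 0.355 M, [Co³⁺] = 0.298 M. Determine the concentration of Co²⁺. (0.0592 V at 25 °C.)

0.028 M

From the Nernst equation, log Q = n(E° − E)/0.0592 = 2(2.36 − 2.434)/0.0592 = -2.500, so Q = 0.00316.
With Q = [Fe²⁺]·[Co²⁺]^2/[Co³⁺]^2 and the known concentrations, [Co²⁺]^2 in the numerator gives [Co²⁺] = 0.028 M.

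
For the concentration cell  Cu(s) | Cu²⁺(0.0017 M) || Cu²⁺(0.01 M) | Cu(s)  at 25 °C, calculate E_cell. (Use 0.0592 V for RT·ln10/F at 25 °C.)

0.023 V

Both half-cells are Cu²⁺/Cu, so E°_cell = 0. The concentrated side is the cathode; the cell reaction moves Cu²⁺ from high to low concentration with n = 2.
Q = [Cu²⁺]_dilute/[Cu²⁺]_conc = 0.0017/0.01 = 0.170.
E = 0 − (0.0592/2) log Q = −(0.0592/2)(-0.770) = 0.0228 V.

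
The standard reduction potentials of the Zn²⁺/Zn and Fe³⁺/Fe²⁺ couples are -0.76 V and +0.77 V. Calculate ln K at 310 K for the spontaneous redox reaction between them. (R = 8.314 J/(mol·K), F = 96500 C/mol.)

E°_cell = +0.77 − (-0.76) = 1.53 V, with n = 2 electrons transferred.
At equilibrium E = 0, so the Nernst equation gives ln K = nFE°/RT = (2)(96500)(1.53)/((8.314)(310)) = 114.57.

ln K = 114.6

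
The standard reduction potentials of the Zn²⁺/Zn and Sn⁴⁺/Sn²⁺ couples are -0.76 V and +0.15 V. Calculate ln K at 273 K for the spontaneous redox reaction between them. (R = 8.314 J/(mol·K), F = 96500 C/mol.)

E°_cell = +0.15 − (-0.76) = 0.91 V, with n = 2 electrons transferred.
At equilibrium E = 0, so the Nernst equation gives ln K = nFE°/RT = (2)(96500)(0.91)/((8.314)(273)) = 77.38.

ln K = 77.4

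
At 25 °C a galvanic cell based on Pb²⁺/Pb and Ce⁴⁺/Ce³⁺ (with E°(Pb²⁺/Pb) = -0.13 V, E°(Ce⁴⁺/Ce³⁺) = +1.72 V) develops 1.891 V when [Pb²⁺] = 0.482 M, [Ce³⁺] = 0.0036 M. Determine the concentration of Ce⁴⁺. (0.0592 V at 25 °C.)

From the Nernst equation, log Q = n(E° − E)/0.0592 = 2(1.85 − 1.891)/0.0592 = -1.385, so Q = 0.0412.
With Q = [Pb²⁺]·[Ce³⁺]^2/[Ce⁴⁺]^2 and the known concentrations, [Ce⁴⁺]^2 in the denominator gives [Ce⁴⁺] = 0.012 M.

0.012 M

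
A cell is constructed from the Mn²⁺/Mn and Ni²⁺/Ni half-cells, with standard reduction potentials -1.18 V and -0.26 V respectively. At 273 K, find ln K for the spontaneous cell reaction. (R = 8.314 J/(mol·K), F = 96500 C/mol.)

E°_cell = -0.26 − (-1.18) = 0.92 V, with n = 2 electrons transferred.
At equilibrium E = 0, so the Nernst equation gives ln K = nFE°/RT = (2)(96500)(0.92)/((8.314)(273)) = 78.23.

ln K = 78.2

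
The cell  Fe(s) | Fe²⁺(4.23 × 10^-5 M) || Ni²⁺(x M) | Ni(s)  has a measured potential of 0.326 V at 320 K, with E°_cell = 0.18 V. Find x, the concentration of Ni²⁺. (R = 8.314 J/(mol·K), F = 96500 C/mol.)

From the Nernst equation, ln Q = nF(E° − E)/RT = 2×96500×(0.18 − 0.326)/(8.314×320) = -10.591, so Q = 2.51 × 10^-5.
With Q = [Fe²⁺]/[Ni²⁺] and the known concentrations, [Ni²⁺] in the denominator gives [Ni²⁺] = 1.7 M.

1.7 M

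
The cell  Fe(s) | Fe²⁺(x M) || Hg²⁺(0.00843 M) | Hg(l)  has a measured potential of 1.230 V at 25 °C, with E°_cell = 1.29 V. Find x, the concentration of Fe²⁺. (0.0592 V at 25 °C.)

0.9 M

From the Nernst equation, log Q = n(E° − E)/0.0592 = 2(1.29 − 1.230)/0.0592 = 2.027, so Q = 106.
With Q = [Fe²⁺]/[Hg²⁺] and the known concentrations, [Fe²⁺] in the numerator gives [Fe²⁺] = 0.9 M.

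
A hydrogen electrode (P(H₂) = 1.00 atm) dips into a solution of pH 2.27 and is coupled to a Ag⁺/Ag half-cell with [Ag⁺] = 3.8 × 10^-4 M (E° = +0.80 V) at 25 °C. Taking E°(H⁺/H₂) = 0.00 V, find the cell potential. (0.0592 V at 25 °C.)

0.73 V

The Ag⁺/Ag couple is the cathode, so E°_cell = 0.80 V; n = 2.
[H⁺] = 10^(−2.27) = 0.0054 M, and Q = [H⁺]^2 / ([Ag⁺]^2·P(H₂)) = 200.
E = E° − (0.0592/2) log Q = 0.80 − (0.0592/2)(2.300) = 0.732 V.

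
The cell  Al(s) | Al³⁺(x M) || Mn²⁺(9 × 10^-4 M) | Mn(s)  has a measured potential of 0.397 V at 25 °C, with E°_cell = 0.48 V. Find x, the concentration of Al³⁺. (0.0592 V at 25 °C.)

0.43 M

From the Nernst equation, log Q = n(E° − E)/0.0592 = 6(0.48 − 0.397)/0.0592 = 8.412, so Q = 2.58 × 10^8.
With Q = [Al³⁺]^2/[Mn²⁺]^3 and the known concentrations, [Al³⁺]^2 in the numerator gives [Al³⁺] = 0.43 M.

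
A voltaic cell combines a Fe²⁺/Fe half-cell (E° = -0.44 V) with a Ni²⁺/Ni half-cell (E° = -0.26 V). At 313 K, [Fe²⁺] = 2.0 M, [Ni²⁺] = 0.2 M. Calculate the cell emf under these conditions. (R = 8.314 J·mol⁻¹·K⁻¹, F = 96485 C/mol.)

0.149 V

The Ni²⁺/Ni couple has the higher reduction potential and acts as the cathode, so E°_cell = -0.26 − (-0.44) = 0.18 V.
Balancing electrons gives n = 2; the reaction quotient is Q = [Fe²⁺]/[Ni²⁺] = 10.0.
E = E° − (RT/nF) ln Q = 0.18 − (8.314×313)/(2×96485) × (2.303) = 0.180 − 0.031 = 0.149 V.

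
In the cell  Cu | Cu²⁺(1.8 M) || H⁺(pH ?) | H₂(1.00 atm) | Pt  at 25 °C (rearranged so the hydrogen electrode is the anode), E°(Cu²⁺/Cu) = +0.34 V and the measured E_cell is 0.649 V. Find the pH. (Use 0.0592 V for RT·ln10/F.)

pH = 5.09

E°_cell = 0.34 V and n = 2.
log Q = n(E° − E)/0.0592 = 2×(0.34 − 0.649)/0.0592 = -10.439.
With Q = [H⁺]^2 / ([Cu²⁺]·P(H₂)), solving for [H⁺] gives log[H⁺] = -5.092, so pH = 5.09.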